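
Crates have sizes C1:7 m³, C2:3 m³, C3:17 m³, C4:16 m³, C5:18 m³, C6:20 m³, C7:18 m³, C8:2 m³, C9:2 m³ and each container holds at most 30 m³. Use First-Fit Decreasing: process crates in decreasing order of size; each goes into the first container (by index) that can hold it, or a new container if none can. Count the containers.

Sorted descending: 20, 18, 18, 17, 16, 7, 3, 2, 2.
Put 20 m³ in container 1; 10 m³ remain.
Put 18 m³ in container 2; 12 m³ remain.
Put 18 m³ in container 3; 12 m³ remain.
Put 17 m³ in container 4; 13 m³ remain.
Put 16 m³ in container 5; 14 m³ remain.
Put 7 m³ in container 1; 3 m³ remain.
Put 3 m³ in container 1; 0 m³ remain.
Put 2 m³ in container 2; 10 m³ remain.
Put 2 m³ in container 2; 8 m³ remain.
Final containers: [20,7,3] [18,2,2] [18] [17] [16].

5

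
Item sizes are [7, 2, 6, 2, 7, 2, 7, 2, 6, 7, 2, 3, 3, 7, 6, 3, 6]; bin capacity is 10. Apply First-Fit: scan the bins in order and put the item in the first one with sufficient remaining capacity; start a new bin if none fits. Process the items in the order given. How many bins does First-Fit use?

9

7 → bin 1 (remaining 3)
2 → bin 1 (remaining 1)
6 → bin 2 (remaining 4)
2 → bin 2 (remaining 2)
7 → bin 3 (remaining 3)
2 → bin 2 (remaining 0)
7 → bin 4 (remaining 3)
2 → bin 3 (remaining 1)
6 → bin 5 (remaining 4)
7 → bin 6 (remaining 3)
2 → bin 4 (remaining 1)
3 → bin 5 (remaining 1)
3 → bin 6 (remaining 0)
7 → bin 7 (remaining 3)
6 → bin 8 (remaining 4)
3 → bin 7 (remaining 0)
6 → bin 9 (remaining 4)
Final bins: [7,2] [6,2,2] [7,2] [7,2] [6,3] [7,3] [7,3] [6] [6].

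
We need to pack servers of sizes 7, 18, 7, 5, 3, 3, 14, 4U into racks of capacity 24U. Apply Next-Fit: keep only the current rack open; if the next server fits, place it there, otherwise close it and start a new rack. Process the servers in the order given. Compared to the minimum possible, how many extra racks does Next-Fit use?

Next-Fit: [7] [18] [7,5,3,3] [14,4] → 4 racks.
Total size 61U; any packing needs at least ⌈61/24⌉ = 3 racks.
An optimal packing achieves that bound: [18,5] [14,7,3] [7,4,3] → 3 racks.
Excess: 4 − 3 = 1.

1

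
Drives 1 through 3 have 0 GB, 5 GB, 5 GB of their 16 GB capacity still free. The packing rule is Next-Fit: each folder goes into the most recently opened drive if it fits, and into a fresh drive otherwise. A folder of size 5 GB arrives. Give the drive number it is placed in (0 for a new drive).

Next-Fit only looks at drive 3, which has 5 GB free.
5 GB fits there.

3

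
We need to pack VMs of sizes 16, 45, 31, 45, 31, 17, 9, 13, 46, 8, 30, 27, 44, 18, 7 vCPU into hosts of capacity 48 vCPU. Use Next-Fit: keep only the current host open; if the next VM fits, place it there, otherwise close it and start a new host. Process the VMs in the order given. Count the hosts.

11

16 vCPU → host 1 (remaining 32 vCPU)
45 vCPU → host 2 (remaining 3 vCPU)
31 vCPU → host 3 (remaining 17 vCPU)
45 vCPU → host 4 (remaining 3 vCPU)
31 vCPU → host 5 (remaining 17 vCPU)
17 vCPU → host 5 (remaining 0 vCPU)
9 vCPU → host 6 (remaining 39 vCPU)
13 vCPU → host 6 (remaining 26 vCPU)
46 vCPU → host 7 (remaining 2 vCPU)
8 vCPU → host 8 (remaining 40 vCPU)
30 vCPU → host 8 (remaining 10 vCPU)
27 vCPU → host 9 (remaining 21 vCPU)
44 vCPU → host 10 (remaining 4 vCPU)
18 vCPU → host 11 (remaining 30 vCPU)
7 vCPU → host 11 (remaining 23 vCPU)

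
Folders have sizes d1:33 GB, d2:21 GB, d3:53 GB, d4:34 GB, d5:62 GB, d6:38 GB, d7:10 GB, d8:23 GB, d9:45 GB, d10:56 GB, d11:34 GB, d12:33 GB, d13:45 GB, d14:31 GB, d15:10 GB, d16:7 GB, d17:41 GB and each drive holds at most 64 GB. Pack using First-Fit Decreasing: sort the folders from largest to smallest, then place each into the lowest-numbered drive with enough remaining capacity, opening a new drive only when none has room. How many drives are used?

11

Sorted descending: 62, 56, 53, 45, 45, 41, 38, 34, 34, 33, 33, 31, 23, 21, 10, 10, 7.
62 GB → drive 1 (remaining 2 GB)
56 GB → drive 2 (remaining 8 GB)
53 GB → drive 3 (remaining 11 GB)
45 GB → drive 4 (remaining 19 GB)
45 GB → drive 5 (remaining 19 GB)
41 GB → drive 6 (remaining 23 GB)
38 GB → drive 7 (remaining 26 GB)
34 GB → drive 8 (remaining 30 GB)
34 GB → drive 9 (remaining 30 GB)
33 GB → drive 10 (remaining 31 GB)
33 GB → drive 11 (remaining 31 GB)
31 GB → drive 10 (remaining 0 GB)
23 GB → drive 6 (remaining 0 GB)
21 GB → drive 7 (remaining 5 GB)
10 GB → drive 3 (remaining 1 GB)
10 GB → drive 4 (remaining 9 GB)
7 GB → drive 2 (remaining 1 GB)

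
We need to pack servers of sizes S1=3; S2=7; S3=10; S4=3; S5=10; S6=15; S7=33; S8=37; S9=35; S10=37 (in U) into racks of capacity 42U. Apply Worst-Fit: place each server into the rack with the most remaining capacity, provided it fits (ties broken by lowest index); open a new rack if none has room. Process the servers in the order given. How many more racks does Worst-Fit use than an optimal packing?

Worst-Fit: [3,7,10,3,10] [15] [33] [37] [35] [37] → 6 racks.
Total size 190U; any packing needs at least ⌈190/42⌉ = 5 racks.
An optimal packing achieves that bound: [37,3] [37,3] [35,7] [33] [15,10,10] → 5 racks.
Excess: 6 − 5 = 1.

1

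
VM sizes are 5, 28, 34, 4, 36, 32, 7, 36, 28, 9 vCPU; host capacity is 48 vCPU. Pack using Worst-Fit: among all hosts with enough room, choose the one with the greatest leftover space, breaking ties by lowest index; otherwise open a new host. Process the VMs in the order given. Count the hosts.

5 vCPU → host 1 (remaining 43 vCPU)
28 vCPU → host 1 (remaining 15 vCPU)
34 vCPU → host 2 (remaining 14 vCPU)
4 vCPU → host 1 (remaining 11 vCPU)
36 vCPU → host 3 (remaining 12 vCPU)
32 vCPU → host 4 (remaining 16 vCPU)
7 vCPU → host 4 (remaining 9 vCPU)
36 vCPU → host 5 (remaining 12 vCPU)
28 vCPU → host 6 (remaining 20 vCPU)
9 vCPU → host 6 (remaining 11 vCPU)
Final hosts: [5,28,4] [34] [36] [32,7] [36] [28,9].

6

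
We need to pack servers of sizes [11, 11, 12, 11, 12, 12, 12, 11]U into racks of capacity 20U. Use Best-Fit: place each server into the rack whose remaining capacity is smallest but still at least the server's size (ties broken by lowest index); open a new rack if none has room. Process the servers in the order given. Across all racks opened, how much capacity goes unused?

rack 1: place 11U, 9U left
rack 2: place 11U, 9U left
rack 3: place 12U, 8U left
rack 4: place 11U, 9U left
rack 5: place 12U, 8U left
rack 6: place 12U, 8U left
rack 7: place 12U, 8U left
rack 8: place 11U, 9U left
8 racks × 20U = 160U; used 92U; unused 68U.

68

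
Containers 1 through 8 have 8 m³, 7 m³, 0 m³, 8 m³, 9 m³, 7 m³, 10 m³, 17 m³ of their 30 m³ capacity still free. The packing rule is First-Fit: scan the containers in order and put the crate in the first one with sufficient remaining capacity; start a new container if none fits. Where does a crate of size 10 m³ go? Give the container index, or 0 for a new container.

Containers with room: container 7 (10 m³), container 8 (17 m³).
The first with room is container 7.

7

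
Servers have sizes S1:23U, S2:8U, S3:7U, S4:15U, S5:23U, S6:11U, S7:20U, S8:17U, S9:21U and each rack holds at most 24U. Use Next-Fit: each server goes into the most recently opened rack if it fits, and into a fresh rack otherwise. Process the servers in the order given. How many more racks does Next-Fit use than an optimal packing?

1

Next-Fit: [23] [8,7] [15] [23] [11] [20] [17] [21] → 8 racks.
Total size 145U; any packing needs at least ⌈145/24⌉ = 7 racks.
An optimal packing achieves that bound: [23] [23] [21] [20] [17,7] [15,8] [11] → 7 racks.
Excess: 8 − 7 = 1.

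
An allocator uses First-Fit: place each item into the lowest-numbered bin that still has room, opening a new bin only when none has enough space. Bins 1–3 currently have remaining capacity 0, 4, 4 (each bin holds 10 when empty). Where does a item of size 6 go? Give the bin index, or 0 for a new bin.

No bin has ≥ 6 free, so a new bin is opened.

0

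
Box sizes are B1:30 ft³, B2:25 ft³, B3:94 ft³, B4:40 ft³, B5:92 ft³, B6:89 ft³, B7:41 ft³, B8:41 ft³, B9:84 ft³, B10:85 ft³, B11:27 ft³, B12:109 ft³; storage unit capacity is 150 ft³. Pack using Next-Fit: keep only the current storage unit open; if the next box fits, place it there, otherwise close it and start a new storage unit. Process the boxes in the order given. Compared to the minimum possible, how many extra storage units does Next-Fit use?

0

Next-Fit: [30,25,94] [40,92] [89,41] [41,84] [85,27] [109] → 6 storage units.
Total size 757 ft³; any packing needs at least ⌈757/150⌉ = 6 storage units.
So 6 is already optimal.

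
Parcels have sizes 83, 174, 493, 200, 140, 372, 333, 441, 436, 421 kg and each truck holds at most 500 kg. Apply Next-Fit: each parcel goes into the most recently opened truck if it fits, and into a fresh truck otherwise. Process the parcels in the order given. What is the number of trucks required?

8

83 kg → truck 1 (remaining 417 kg)
174 kg → truck 1 (remaining 243 kg)
493 kg → truck 2 (remaining 7 kg)
200 kg → truck 3 (remaining 300 kg)
140 kg → truck 3 (remaining 160 kg)
372 kg → truck 4 (remaining 128 kg)
333 kg → truck 5 (remaining 167 kg)
441 kg → truck 6 (remaining 59 kg)
436 kg → truck 7 (remaining 64 kg)
421 kg → truck 8 (remaining 79 kg)
Final trucks: [83,174] [493] [200,140] [372] [333] [441] [436] [421].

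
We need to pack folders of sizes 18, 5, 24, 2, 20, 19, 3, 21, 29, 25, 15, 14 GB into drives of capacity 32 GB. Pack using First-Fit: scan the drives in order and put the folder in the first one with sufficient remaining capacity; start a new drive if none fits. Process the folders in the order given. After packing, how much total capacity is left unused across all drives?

61

drive 1: place 18 GB, 14 GB left
drive 1: place 5 GB, 9 GB left
drive 2: place 24 GB, 8 GB left
drive 1: place 2 GB, 7 GB left
drive 3: place 20 GB, 12 GB left
drive 4: place 19 GB, 13 GB left
drive 1: place 3 GB, 4 GB left
drive 5: place 21 GB, 11 GB left
drive 6: place 29 GB, 3 GB left
drive 7: place 25 GB, 7 GB left
drive 8: place 15 GB, 17 GB left
drive 8: place 14 GB, 3 GB left
8 drives × 32 GB = 256 GB; used 195 GB; unused 61 GB.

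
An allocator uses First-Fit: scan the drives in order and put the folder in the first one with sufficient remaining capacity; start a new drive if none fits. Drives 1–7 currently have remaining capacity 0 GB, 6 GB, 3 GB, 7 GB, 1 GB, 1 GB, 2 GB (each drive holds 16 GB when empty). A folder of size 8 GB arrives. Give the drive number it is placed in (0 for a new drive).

0

No drive has ≥ 8 GB free, so a new drive is opened.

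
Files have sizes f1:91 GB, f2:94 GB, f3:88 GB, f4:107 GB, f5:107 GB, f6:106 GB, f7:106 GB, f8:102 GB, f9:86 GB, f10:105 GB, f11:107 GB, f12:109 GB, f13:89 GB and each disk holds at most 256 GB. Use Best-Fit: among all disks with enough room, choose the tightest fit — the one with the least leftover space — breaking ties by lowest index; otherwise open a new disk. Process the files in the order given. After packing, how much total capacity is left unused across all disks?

disk 1: place f1 (91 GB), 165 GB left
disk 1: place f2 (94 GB), 71 GB left
disk 2: place f3 (88 GB), 168 GB left
disk 2: place f4 (107 GB), 61 GB left
disk 3: place f5 (107 GB), 149 GB left
disk 3: place f6 (106 GB), 43 GB left
disk 4: place f7 (106 GB), 150 GB left
disk 4: place f8 (102 GB), 48 GB left
disk 5: place f9 (86 GB), 170 GB left
disk 5: place f10 (105 GB), 65 GB left
disk 6: place f11 (107 GB), 149 GB left
disk 6: place f12 (109 GB), 40 GB left
disk 7: place f13 (89 GB), 167 GB left
7 disks × 256 GB = 1792 GB; used 1297 GB; unused 495 GB.

495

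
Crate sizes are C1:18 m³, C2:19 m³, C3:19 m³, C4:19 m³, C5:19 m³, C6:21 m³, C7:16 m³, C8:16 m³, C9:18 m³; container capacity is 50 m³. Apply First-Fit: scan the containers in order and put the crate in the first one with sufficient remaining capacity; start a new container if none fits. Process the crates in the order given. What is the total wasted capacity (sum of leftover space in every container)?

35

Put C1 (18 m³) in container 1; 32 m³ remain.
Put C2 (19 m³) in container 1; 13 m³ remain.
Put C3 (19 m³) in container 2; 31 m³ remain.
Put C4 (19 m³) in container 2; 12 m³ remain.
Put C5 (19 m³) in container 3; 31 m³ remain.
Put C6 (21 m³) in container 3; 10 m³ remain.
Put C7 (16 m³) in container 4; 34 m³ remain.
Put C8 (16 m³) in container 4; 18 m³ remain.
Put C9 (18 m³) in container 4; 0 m³ remain.
4 containers × 50 m³ = 200 m³; used 165 m³; unused 35 m³.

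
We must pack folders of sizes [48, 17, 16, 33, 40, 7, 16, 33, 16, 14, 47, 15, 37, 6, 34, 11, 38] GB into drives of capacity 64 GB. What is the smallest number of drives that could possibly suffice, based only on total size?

7

Total size = 48 + 17 + 16 + 33 + 40 + 7 + 16 + 33 + 16 + 14 + 47 + 15 + 37 + 6 + 34 + 11 + 38 = 428 GB.
⌈428 / 64⌉ = 7.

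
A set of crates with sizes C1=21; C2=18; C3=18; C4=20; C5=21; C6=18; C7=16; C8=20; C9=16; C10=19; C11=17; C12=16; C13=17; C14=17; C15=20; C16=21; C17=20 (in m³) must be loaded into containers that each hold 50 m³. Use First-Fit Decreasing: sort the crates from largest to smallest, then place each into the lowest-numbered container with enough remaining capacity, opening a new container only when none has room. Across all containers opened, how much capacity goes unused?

85

Sorted descending: 21, 21, 21, 20, 20, 20, 20, 19, 18, 18, 18, 17, 17, 17, 16, 16, 16.
Put 21 m³ in container 1; 29 m³ remain.
Put 21 m³ in container 1; 8 m³ remain.
Put 21 m³ in container 2; 29 m³ remain.
Put 20 m³ in container 2; 9 m³ remain.
Put 20 m³ in container 3; 30 m³ remain.
Put 20 m³ in container 3; 10 m³ remain.
Put 20 m³ in container 4; 30 m³ remain.
Put 19 m³ in container 4; 11 m³ remain.
Put 18 m³ in container 5; 32 m³ remain.
Put 18 m³ in container 5; 14 m³ remain.
Put 18 m³ in container 6; 32 m³ remain.
Put 17 m³ in container 6; 15 m³ remain.
Put 17 m³ in container 7; 33 m³ remain.
Put 17 m³ in container 7; 16 m³ remain.
Put 16 m³ in container 7; 0 m³ remain.
Put 16 m³ in container 8; 34 m³ remain.
Put 16 m³ in container 8; 18 m³ remain.
8 containers × 50 m³ = 400 m³; used 315 m³; unused 85 m³.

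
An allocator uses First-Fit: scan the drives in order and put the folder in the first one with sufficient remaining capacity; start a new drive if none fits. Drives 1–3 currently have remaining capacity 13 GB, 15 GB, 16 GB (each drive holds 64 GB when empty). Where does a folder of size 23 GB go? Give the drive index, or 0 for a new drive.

No drive has ≥ 23 GB free, so a new drive is opened.

0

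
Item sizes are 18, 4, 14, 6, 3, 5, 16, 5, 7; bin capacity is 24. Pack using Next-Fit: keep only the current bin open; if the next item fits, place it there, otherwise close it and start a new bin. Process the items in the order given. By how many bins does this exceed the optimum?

0

Next-Fit: [18,4] [14,6,3] [5,16] [5,7] → 4 bins.
Total size 78; any packing needs at least ⌈78/24⌉ = 4 bins.
So 4 is already optimal.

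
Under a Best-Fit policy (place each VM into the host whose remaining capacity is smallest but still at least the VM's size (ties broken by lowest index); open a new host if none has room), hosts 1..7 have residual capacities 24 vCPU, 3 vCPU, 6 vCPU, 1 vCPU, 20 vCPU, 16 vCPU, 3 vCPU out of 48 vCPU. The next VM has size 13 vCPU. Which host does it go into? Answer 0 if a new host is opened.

Hosts with room: host 1 (24 vCPU), host 5 (20 vCPU), host 6 (16 vCPU).
Tightest fit is host 6 with 16 vCPU free.

6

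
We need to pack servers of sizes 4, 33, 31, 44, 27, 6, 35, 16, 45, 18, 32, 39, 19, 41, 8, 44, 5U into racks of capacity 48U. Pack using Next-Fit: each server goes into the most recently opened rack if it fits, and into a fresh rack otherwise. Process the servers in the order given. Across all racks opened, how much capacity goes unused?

Put 4U in rack 1; 44U remain.
Put 33U in rack 1; 11U remain.
Put 31U in rack 2; 17U remain.
Put 44U in rack 3; 4U remain.
Put 27U in rack 4; 21U remain.
Put 6U in rack 4; 15U remain.
Put 35U in rack 5; 13U remain.
Put 16U in rack 6; 32U remain.
Put 45U in rack 7; 3U remain.
Put 18U in rack 8; 30U remain.
Put 32U in rack 9; 16U remain.
Put 39U in rack 10; 9U remain.
Put 19U in rack 11; 29U remain.
Put 41U in rack 12; 7U remain.
Put 8U in rack 13; 40U remain.
Put 44U in rack 14; 4U remain.
Put 5U in rack 15; 43U remain.
15 racks × 48U = 720U; used 447U; unused 273U.

273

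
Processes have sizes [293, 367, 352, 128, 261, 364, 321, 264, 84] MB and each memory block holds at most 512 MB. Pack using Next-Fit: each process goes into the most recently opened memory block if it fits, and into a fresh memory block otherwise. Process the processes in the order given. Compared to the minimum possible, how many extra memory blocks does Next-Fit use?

0

Next-Fit: [293] [367] [352,128] [261] [364] [321] [264,84] → 7 memory blocks.
7 processes exceed 256 MB (half the capacity), and no two of those can share a memory block, so at least 7 memory blocks are needed.
So 7 is already optimal.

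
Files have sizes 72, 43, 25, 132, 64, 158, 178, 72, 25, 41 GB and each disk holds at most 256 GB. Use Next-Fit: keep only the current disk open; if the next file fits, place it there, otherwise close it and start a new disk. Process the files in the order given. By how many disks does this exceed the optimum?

1

Next-Fit: [72,43,25] [132,64] [158] [178,72] [25,41] → 5 disks.
Total size 810 GB; any packing needs at least ⌈810/256⌉ = 4 disks.
An optimal packing achieves that bound: [178,72] [158,72,25] [132,64,43] [41,25] → 4 disks.
Excess: 5 − 4 = 1.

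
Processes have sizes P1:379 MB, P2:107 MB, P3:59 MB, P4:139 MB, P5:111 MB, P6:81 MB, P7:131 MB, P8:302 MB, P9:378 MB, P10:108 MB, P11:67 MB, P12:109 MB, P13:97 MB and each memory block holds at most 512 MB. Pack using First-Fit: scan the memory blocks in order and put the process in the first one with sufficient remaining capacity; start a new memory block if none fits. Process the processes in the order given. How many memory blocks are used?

memory block 1: place P1 (379 MB), 133 MB left
memory block 1: place P2 (107 MB), 26 MB left
memory block 2: place P3 (59 MB), 453 MB left
memory block 2: place P4 (139 MB), 314 MB left
memory block 2: place P5 (111 MB), 203 MB left
memory block 2: place P6 (81 MB), 122 MB left
memory block 3: place P7 (131 MB), 381 MB left
memory block 3: place P8 (302 MB), 79 MB left
memory block 4: place P9 (378 MB), 134 MB left
memory block 2: place P10 (108 MB), 14 MB left
memory block 3: place P11 (67 MB), 12 MB left
memory block 4: place P12 (109 MB), 25 MB left
memory block 5: place P13 (97 MB), 415 MB left
Final memory blocks: [379,107] [59,139,111,81,108] [131,302,67] [378,109] [97].

5 memory blocks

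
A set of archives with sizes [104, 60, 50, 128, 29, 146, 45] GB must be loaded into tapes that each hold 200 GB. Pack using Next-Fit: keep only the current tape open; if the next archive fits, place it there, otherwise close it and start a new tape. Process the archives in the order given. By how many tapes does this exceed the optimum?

Next-Fit: [104,60] [50,128] [29,146] [45] → 4 tapes.
Total size 562 GB; any packing needs at least ⌈562/200⌉ = 3 tapes.
An optimal packing achieves that bound: [146,50] [128,60] [104,45,29] → 3 tapes.
Excess: 4 − 3 = 1.

1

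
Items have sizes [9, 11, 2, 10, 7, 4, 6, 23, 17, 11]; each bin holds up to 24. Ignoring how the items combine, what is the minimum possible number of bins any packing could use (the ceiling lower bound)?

5

Total size = 9 + 11 + 2 + 10 + 7 + 4 + 6 + 23 + 17 + 11 = 100.
⌈100 / 24⌉ = 5.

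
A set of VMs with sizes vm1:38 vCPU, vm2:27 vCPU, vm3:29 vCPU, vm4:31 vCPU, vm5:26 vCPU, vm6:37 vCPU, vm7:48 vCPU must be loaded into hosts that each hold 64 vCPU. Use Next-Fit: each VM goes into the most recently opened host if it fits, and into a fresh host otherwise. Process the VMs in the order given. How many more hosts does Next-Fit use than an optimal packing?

Next-Fit: [38] [27,29] [31,26] [37] [48] → 5 hosts.
Total size 236 vCPU; any packing needs at least ⌈236/64⌉ = 4 hosts.
An optimal packing achieves that bound: [48] [38,26] [37,27] [31,29] → 4 hosts.
Excess: 5 − 4 = 1.

1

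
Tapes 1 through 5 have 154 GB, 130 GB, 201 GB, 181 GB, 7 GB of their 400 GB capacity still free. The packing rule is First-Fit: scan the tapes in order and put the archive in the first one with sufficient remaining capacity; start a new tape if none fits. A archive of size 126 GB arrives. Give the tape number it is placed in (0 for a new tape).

1

Tapes with room: tape 1 (154 GB), tape 2 (130 GB), tape 3 (201 GB), tape 4 (181 GB).
The first with room is tape 1.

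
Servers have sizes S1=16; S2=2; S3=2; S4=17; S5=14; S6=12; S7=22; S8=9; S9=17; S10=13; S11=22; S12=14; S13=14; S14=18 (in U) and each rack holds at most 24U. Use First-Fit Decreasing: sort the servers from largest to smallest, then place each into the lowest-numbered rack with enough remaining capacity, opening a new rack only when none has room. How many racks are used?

11 racks

Sorted descending: 22, 22, 18, 17, 17, 16, 14, 14, 14, 13, 12, 9, 2, 2.
rack 1: place 22U, 2U left
rack 2: place 22U, 2U left
rack 3: place 18U, 6U left
rack 4: place 17U, 7U left
rack 5: place 17U, 7U left
rack 6: place 16U, 8U left
rack 7: place 14U, 10U left
rack 8: place 14U, 10U left
rack 9: place 14U, 10U left
rack 10: place 13U, 11U left
rack 11: place 12U, 12U left
rack 7: place 9U, 1U left
rack 1: place 2U, 0U left
rack 2: place 2U, 0U left
Final racks: [22,2] [22,2] [18] [17] [17] [16] [14,9] [14] [14] [13] [12].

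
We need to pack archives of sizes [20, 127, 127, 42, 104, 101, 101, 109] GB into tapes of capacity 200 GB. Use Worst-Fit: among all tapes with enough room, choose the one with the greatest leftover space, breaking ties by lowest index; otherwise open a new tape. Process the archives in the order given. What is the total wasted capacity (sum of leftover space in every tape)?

20 GB → tape 1 (remaining 180 GB)
127 GB → tape 1 (remaining 53 GB)
127 GB → tape 2 (remaining 73 GB)
42 GB → tape 2 (remaining 31 GB)
104 GB → tape 3 (remaining 96 GB)
101 GB → tape 4 (remaining 99 GB)
101 GB → tape 5 (remaining 99 GB)
109 GB → tape 6 (remaining 91 GB)
6 tapes × 200 GB = 1200 GB; used 731 GB; unused 469 GB.

469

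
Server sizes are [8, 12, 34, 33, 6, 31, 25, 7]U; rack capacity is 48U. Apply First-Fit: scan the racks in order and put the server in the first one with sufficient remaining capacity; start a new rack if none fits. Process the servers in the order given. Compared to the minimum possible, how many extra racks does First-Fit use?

First-Fit: [8,12,6,7] [34] [33] [31] [25] → 5 racks.
Total size 156U; any packing needs at least ⌈156/48⌉ = 4 racks.
An optimal packing achieves that bound: [34,12] [33,8,7] [31,6] [25] → 4 racks.
Excess: 5 − 4 = 1.

1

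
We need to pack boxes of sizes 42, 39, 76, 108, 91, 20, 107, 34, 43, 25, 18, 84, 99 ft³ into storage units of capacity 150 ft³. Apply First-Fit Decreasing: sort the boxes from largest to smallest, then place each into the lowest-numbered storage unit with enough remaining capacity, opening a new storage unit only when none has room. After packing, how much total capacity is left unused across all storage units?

Sorted descending: 108, 107, 99, 91, 84, 76, 43, 42, 39, 34, 25, 20, 18.
Put 108 ft³ in storage unit 1; 42 ft³ remain.
Put 107 ft³ in storage unit 2; 43 ft³ remain.
Put 99 ft³ in storage unit 3; 51 ft³ remain.
Put 91 ft³ in storage unit 4; 59 ft³ remain.
Put 84 ft³ in storage unit 5; 66 ft³ remain.
Put 76 ft³ in storage unit 6; 74 ft³ remain.
Put 43 ft³ in storage unit 2; 0 ft³ remain.
Put 42 ft³ in storage unit 1; 0 ft³ remain.
Put 39 ft³ in storage unit 3; 12 ft³ remain.
Put 34 ft³ in storage unit 4; 25 ft³ remain.
Put 25 ft³ in storage unit 4; 0 ft³ remain.
Put 20 ft³ in storage unit 5; 46 ft³ remain.
Put 18 ft³ in storage unit 5; 28 ft³ remain.
6 storage units × 150 ft³ = 900 ft³; used 786 ft³; unused 114 ft³.

114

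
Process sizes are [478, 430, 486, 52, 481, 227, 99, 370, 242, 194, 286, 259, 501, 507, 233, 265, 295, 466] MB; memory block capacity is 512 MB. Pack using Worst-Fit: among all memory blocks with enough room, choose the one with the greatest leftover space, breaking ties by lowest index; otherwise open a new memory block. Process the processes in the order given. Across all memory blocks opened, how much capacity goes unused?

1297

Put 478 MB in memory block 1; 34 MB remain.
Put 430 MB in memory block 2; 82 MB remain.
Put 486 MB in memory block 3; 26 MB remain.
Put 52 MB in memory block 2; 30 MB remain.
Put 481 MB in memory block 4; 31 MB remain.
Put 227 MB in memory block 5; 285 MB remain.
Put 99 MB in memory block 5; 186 MB remain.
Put 370 MB in memory block 6; 142 MB remain.
Put 242 MB in memory block 7; 270 MB remain.
Put 194 MB in memory block 7; 76 MB remain.
Put 286 MB in memory block 8; 226 MB remain.
Put 259 MB in memory block 9; 253 MB remain.
Put 501 MB in memory block 10; 11 MB remain.
Put 507 MB in memory block 11; 5 MB remain.
Put 233 MB in memory block 9; 20 MB remain.
Put 265 MB in memory block 12; 247 MB remain.
Put 295 MB in memory block 13; 217 MB remain.
Put 466 MB in memory block 14; 46 MB remain.
14 memory blocks × 512 MB = 7168 MB; used 5871 MB; unused 1297 MB.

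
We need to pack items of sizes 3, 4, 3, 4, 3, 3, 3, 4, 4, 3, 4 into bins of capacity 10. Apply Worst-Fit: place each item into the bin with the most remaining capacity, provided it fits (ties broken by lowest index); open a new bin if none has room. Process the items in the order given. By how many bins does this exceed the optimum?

1

Worst-Fit: [3,4,3] [4,3,3] [3,4] [4,3] [4] → 5 bins.
Total size 38; any packing needs at least ⌈38/10⌉ = 4 bins.
An optimal packing achieves that bound: [4,4] [4,3,3] [4,3,3] [4,3,3] → 4 bins.
Excess: 5 − 4 = 1.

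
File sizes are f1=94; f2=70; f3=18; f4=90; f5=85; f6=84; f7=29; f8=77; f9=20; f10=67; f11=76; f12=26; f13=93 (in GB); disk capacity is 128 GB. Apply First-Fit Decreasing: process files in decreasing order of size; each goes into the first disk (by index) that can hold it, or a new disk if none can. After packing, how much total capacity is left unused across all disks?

Sorted descending: 94, 93, 90, 85, 84, 77, 76, 70, 67, 29, 26, 20, 18.
disk 1: place 94 GB, 34 GB left
disk 2: place 93 GB, 35 GB left
disk 3: place 90 GB, 38 GB left
disk 4: place 85 GB, 43 GB left
disk 5: place 84 GB, 44 GB left
disk 6: place 77 GB, 51 GB left
disk 7: place 76 GB, 52 GB left
disk 8: place 70 GB, 58 GB left
disk 9: place 67 GB, 61 GB left
disk 1: place 29 GB, 5 GB left
disk 2: place 26 GB, 9 GB left
disk 3: place 20 GB, 18 GB left
disk 3: place 18 GB, 0 GB left
9 disks × 128 GB = 1152 GB; used 829 GB; unused 323 GB.

323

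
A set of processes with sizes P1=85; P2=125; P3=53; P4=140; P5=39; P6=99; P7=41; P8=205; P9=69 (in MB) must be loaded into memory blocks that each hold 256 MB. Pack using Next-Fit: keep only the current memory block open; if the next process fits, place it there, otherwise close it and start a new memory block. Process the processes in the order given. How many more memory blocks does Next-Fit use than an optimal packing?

Next-Fit: [85,125] [53,140,39] [99,41] [205] [69] → 5 memory blocks.
Total size 856 MB; any packing needs at least ⌈856/256⌉ = 4 memory blocks.
An optimal packing achieves that bound: [205,41] [140,99] [125,85,39] [69,53] → 4 memory blocks.
Excess: 5 − 4 = 1.

1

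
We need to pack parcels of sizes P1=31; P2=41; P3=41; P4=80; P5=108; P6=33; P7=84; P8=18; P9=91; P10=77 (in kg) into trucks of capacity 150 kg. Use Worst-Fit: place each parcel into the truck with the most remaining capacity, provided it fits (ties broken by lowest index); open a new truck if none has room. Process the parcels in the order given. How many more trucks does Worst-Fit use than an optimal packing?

1

Worst-Fit: [31,41,41] [80,33] [108] [84,18] [91] [77] → 6 trucks.
Total size 604 kg; any packing needs at least ⌈604/150⌉ = 5 trucks.
An optimal packing achieves that bound: [108,41] [91,41,18] [84,33,31] [80] [77] → 5 trucks.
Excess: 6 − 5 = 1.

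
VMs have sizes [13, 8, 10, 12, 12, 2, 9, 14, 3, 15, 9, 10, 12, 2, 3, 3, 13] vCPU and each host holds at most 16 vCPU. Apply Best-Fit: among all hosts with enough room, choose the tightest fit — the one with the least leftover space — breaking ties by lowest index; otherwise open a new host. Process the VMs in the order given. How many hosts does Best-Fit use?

12 hosts

host 1: place 13 vCPU, 3 vCPU left
host 2: place 8 vCPU, 8 vCPU left
host 3: place 10 vCPU, 6 vCPU left
host 4: place 12 vCPU, 4 vCPU left
host 5: place 12 vCPU, 4 vCPU left
host 1: place 2 vCPU, 1 vCPU left
host 6: place 9 vCPU, 7 vCPU left
host 7: place 14 vCPU, 2 vCPU left
host 4: place 3 vCPU, 1 vCPU left
host 8: place 15 vCPU, 1 vCPU left
host 9: place 9 vCPU, 7 vCPU left
host 10: place 10 vCPU, 6 vCPU left
host 11: place 12 vCPU, 4 vCPU left
host 7: place 2 vCPU, 0 vCPU left
host 5: place 3 vCPU, 1 vCPU left
host 11: place 3 vCPU, 1 vCPU left
host 12: place 13 vCPU, 3 vCPU left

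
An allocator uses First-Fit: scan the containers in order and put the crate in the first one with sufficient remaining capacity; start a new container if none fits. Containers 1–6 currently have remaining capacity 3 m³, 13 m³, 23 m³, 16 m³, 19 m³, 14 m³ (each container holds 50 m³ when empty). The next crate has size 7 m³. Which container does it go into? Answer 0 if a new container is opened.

2

Containers with room: container 2 (13 m³), container 3 (23 m³), container 4 (16 m³), container 5 (19 m³), container 6 (14 m³).
The first with room is container 2.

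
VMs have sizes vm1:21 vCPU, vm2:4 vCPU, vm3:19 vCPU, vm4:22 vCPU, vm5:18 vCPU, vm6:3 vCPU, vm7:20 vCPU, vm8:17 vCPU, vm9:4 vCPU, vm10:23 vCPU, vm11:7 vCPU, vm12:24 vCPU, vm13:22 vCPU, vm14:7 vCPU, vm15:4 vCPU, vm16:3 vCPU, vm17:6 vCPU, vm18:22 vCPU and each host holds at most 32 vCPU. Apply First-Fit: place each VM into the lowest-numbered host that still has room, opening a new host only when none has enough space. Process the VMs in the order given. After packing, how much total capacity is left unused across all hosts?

Put vm1 (21 vCPU) in host 1; 11 vCPU remain.
Put vm2 (4 vCPU) in host 1; 7 vCPU remain.
Put vm3 (19 vCPU) in host 2; 13 vCPU remain.
Put vm4 (22 vCPU) in host 3; 10 vCPU remain.
Put vm5 (18 vCPU) in host 4; 14 vCPU remain.
Put vm6 (3 vCPU) in host 1; 4 vCPU remain.
Put vm7 (20 vCPU) in host 5; 12 vCPU remain.
Put vm8 (17 vCPU) in host 6; 15 vCPU remain.
Put vm9 (4 vCPU) in host 1; 0 vCPU remain.
Put vm10 (23 vCPU) in host 7; 9 vCPU remain.
Put vm11 (7 vCPU) in host 2; 6 vCPU remain.
Put vm12 (24 vCPU) in host 8; 8 vCPU remain.
Put vm13 (22 vCPU) in host 9; 10 vCPU remain.
Put vm14 (7 vCPU) in host 3; 3 vCPU remain.
Put vm15 (4 vCPU) in host 2; 2 vCPU remain.
Put vm16 (3 vCPU) in host 3; 0 vCPU remain.
Put vm17 (6 vCPU) in host 4; 8 vCPU remain.
Put vm18 (22 vCPU) in host 10; 10 vCPU remain.
10 hosts × 32 vCPU = 320 vCPU; used 246 vCPU; unused 74 vCPU.

74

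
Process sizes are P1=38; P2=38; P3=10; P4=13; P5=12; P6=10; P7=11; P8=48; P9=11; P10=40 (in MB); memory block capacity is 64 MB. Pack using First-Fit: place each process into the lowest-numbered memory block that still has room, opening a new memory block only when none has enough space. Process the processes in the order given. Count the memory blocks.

4 memory blocks

Put P1 (38 MB) in memory block 1; 26 MB remain.
Put P2 (38 MB) in memory block 2; 26 MB remain.
Put P3 (10 MB) in memory block 1; 16 MB remain.
Put P4 (13 MB) in memory block 1; 3 MB remain.
Put P5 (12 MB) in memory block 2; 14 MB remain.
Put P6 (10 MB) in memory block 2; 4 MB remain.
Put P7 (11 MB) in memory block 3; 53 MB remain.
Put P8 (48 MB) in memory block 3; 5 MB remain.
Put P9 (11 MB) in memory block 4; 53 MB remain.
Put P10 (40 MB) in memory block 4; 13 MB remain.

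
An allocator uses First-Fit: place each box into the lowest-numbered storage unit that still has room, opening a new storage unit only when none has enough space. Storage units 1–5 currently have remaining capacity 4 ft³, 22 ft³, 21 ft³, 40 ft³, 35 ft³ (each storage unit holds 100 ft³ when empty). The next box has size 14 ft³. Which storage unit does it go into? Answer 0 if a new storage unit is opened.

Storage units with room: storage unit 2 (22 ft³), storage unit 3 (21 ft³), storage unit 4 (40 ft³), storage unit 5 (35 ft³).
The first with room is storage unit 2.

2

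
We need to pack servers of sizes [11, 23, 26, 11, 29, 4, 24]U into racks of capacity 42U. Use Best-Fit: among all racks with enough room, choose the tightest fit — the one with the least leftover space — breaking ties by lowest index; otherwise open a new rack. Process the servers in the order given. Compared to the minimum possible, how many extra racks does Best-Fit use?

Best-Fit: [11,23] [26,11,4] [29] [24] → 4 racks.
Total size 128U; any packing needs at least ⌈128/42⌉ = 4 racks.
So 4 is already optimal.

0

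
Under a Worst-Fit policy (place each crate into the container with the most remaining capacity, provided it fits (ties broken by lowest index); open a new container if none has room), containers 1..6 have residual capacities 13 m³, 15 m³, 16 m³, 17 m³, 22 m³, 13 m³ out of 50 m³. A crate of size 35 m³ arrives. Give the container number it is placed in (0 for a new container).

0

No container has ≥ 35 m³ free, so a new container is opened.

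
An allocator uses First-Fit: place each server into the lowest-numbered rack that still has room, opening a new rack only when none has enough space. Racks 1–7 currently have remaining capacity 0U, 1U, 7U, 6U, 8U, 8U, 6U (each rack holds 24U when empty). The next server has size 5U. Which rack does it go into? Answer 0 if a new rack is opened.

Racks with room: rack 3 (7U), rack 4 (6U), rack 5 (8U), rack 6 (8U), rack 7 (6U).
The first with room is rack 3.

3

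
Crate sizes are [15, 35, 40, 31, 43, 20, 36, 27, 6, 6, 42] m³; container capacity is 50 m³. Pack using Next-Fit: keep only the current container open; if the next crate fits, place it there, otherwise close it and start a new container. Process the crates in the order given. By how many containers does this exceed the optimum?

Next-Fit: [15,35] [40] [31] [43] [20] [36] [27,6,6] [42] → 8 containers.
Total size 301 m³; any packing needs at least ⌈301/50⌉ = 7 containers.
An optimal packing achieves that bound: [43,6] [42,6] [40] [36] [35,15] [31] [27,20] → 7 containers.
Excess: 8 − 7 = 1.

1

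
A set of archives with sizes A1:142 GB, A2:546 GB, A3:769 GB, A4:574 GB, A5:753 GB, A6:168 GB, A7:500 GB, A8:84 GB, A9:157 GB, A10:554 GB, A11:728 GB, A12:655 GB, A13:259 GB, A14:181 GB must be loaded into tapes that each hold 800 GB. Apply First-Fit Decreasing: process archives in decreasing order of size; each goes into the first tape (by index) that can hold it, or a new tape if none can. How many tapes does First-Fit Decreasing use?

8

Sorted descending: 769, 753, 728, 655, 574, 554, 546, 500, 259, 181, 168, 157, 142, 84.
Put 769 GB in tape 1; 31 GB remain.
Put 753 GB in tape 2; 47 GB remain.
Put 728 GB in tape 3; 72 GB remain.
Put 655 GB in tape 4; 145 GB remain.
Put 574 GB in tape 5; 226 GB remain.
Put 554 GB in tape 6; 246 GB remain.
Put 546 GB in tape 7; 254 GB remain.
Put 500 GB in tape 8; 300 GB remain.
Put 259 GB in tape 8; 41 GB remain.
Put 181 GB in tape 5; 45 GB remain.
Put 168 GB in tape 6; 78 GB remain.
Put 157 GB in tape 7; 97 GB remain.
Put 142 GB in tape 4; 3 GB remain.
Put 84 GB in tape 7; 13 GB remain.
Final tapes: [769] [753] [728] [655,142] [574,181] [554,168] [546,157,84] [500,259].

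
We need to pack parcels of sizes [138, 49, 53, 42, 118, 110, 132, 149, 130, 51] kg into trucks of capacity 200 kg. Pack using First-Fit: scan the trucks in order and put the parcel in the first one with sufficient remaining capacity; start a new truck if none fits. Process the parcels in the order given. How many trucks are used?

7

truck 1: place 138 kg, 62 kg left
truck 1: place 49 kg, 13 kg left
truck 2: place 53 kg, 147 kg left
truck 2: place 42 kg, 105 kg left
truck 3: place 118 kg, 82 kg left
truck 4: place 110 kg, 90 kg left
truck 5: place 132 kg, 68 kg left
truck 6: place 149 kg, 51 kg left
truck 7: place 130 kg, 70 kg left
truck 2: place 51 kg, 54 kg left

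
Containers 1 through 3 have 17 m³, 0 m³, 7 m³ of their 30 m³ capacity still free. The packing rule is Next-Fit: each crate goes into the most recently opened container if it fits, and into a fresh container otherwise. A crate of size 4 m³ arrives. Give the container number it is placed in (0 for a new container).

Next-Fit only looks at container 3, which has 7 m³ free.
4 m³ fits there.

3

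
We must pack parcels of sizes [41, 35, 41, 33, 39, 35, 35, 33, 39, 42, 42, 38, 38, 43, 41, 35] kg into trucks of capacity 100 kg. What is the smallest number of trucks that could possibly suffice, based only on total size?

Total size = 41 + 35 + 41 + 33 + 39 + 35 + 35 + 33 + 39 + 42 + 42 + 38 + 38 + 43 + 41 + 35 = 610 kg.
⌈610 / 100⌉ = 7.

7 trucks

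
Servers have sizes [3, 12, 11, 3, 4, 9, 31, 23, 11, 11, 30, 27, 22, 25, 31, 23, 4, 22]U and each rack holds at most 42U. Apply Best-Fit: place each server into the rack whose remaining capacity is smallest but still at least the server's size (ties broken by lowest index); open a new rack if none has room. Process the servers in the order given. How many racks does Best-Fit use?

10 racks

Put 3U in rack 1; 39U remain.
Put 12U in rack 1; 27U remain.
Put 11U in rack 1; 16U remain.
Put 3U in rack 1; 13U remain.
Put 4U in rack 1; 9U remain.
Put 9U in rack 1; 0U remain.
Put 31U in rack 2; 11U remain.
Put 23U in rack 3; 19U remain.
Put 11U in rack 2; 0U remain.
Put 11U in rack 3; 8U remain.
Put 30U in rack 4; 12U remain.
Put 27U in rack 5; 15U remain.
Put 22U in rack 6; 20U remain.
Put 25U in rack 7; 17U remain.
Put 31U in rack 8; 11U remain.
Put 23U in rack 9; 19U remain.
Put 4U in rack 3; 4U remain.
Put 22U in rack 10; 20U remain.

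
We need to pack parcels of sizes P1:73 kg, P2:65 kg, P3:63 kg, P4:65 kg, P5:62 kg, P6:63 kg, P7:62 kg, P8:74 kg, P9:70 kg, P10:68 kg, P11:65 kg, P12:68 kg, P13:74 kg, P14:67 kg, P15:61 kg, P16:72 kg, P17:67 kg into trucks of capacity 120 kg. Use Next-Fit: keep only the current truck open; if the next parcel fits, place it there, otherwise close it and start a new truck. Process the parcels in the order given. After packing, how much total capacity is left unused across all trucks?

901

Put P1 (73 kg) in truck 1; 47 kg remain.
Put P2 (65 kg) in truck 2; 55 kg remain.
Put P3 (63 kg) in truck 3; 57 kg remain.
Put P4 (65 kg) in truck 4; 55 kg remain.
Put P5 (62 kg) in truck 5; 58 kg remain.
Put P6 (63 kg) in truck 6; 57 kg remain.
Put P7 (62 kg) in truck 7; 58 kg remain.
Put P8 (74 kg) in truck 8; 46 kg remain.
Put P9 (70 kg) in truck 9; 50 kg remain.
Put P10 (68 kg) in truck 10; 52 kg remain.
Put P11 (65 kg) in truck 11; 55 kg remain.
Put P12 (68 kg) in truck 12; 52 kg remain.
Put P13 (74 kg) in truck 13; 46 kg remain.
Put P14 (67 kg) in truck 14; 53 kg remain.
Put P15 (61 kg) in truck 15; 59 kg remain.
Put P16 (72 kg) in truck 16; 48 kg remain.
Put P17 (67 kg) in truck 17; 53 kg remain.
17 trucks × 120 kg = 2040 kg; used 1139 kg; unused 901 kg.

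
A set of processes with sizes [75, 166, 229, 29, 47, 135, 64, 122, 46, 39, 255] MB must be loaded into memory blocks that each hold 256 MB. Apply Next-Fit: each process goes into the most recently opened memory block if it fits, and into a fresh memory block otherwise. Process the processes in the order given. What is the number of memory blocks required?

6 memory blocks

memory block 1: place 75 MB, 181 MB left
memory block 1: place 166 MB, 15 MB left
memory block 2: place 229 MB, 27 MB left
memory block 3: place 29 MB, 227 MB left
memory block 3: place 47 MB, 180 MB left
memory block 3: place 135 MB, 45 MB left
memory block 4: place 64 MB, 192 MB left
memory block 4: place 122 MB, 70 MB left
memory block 4: place 46 MB, 24 MB left
memory block 5: place 39 MB, 217 MB left
memory block 6: place 255 MB, 1 MB left
Final memory blocks: [75,166] [229] [29,47,135] [64,122,46] [39] [255].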